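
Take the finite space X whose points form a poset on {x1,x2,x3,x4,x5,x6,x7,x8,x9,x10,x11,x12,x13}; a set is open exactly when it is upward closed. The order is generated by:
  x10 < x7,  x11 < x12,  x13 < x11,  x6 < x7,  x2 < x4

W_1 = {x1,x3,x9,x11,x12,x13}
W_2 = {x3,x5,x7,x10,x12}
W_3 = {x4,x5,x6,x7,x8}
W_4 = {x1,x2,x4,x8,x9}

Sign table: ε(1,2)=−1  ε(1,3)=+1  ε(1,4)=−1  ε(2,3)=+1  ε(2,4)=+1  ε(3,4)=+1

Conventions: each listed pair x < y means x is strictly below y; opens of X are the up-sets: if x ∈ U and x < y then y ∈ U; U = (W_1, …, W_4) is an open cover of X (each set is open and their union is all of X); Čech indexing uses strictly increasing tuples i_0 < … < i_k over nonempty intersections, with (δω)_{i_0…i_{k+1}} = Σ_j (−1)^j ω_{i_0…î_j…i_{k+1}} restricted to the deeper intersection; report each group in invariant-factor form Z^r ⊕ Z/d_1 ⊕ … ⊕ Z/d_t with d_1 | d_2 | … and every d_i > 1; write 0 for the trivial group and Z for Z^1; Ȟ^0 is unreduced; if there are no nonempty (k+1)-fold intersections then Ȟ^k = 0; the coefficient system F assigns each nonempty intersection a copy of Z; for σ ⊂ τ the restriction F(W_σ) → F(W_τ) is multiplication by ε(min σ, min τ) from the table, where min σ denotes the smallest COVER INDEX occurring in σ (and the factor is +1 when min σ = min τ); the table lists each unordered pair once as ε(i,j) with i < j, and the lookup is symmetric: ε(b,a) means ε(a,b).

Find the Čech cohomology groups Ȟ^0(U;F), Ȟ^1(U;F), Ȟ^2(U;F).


Ȟ^0 = Z, Ȟ^1 = Z, Ȟ^2 = 0

cover nerve:
  W12={x3,x12} W14={x1,x9} W23={x5,x7} W34={x4,x8}
C dims 4,4; δ0: rk 3, SNF 1^3
Ȟ^0: (4−3)−0=1 ⇒ Z
Ȟ^1: (4−0)−3=1 ⇒ Z
Ȟ^2: (0−0)−0=0 ⇒ 0


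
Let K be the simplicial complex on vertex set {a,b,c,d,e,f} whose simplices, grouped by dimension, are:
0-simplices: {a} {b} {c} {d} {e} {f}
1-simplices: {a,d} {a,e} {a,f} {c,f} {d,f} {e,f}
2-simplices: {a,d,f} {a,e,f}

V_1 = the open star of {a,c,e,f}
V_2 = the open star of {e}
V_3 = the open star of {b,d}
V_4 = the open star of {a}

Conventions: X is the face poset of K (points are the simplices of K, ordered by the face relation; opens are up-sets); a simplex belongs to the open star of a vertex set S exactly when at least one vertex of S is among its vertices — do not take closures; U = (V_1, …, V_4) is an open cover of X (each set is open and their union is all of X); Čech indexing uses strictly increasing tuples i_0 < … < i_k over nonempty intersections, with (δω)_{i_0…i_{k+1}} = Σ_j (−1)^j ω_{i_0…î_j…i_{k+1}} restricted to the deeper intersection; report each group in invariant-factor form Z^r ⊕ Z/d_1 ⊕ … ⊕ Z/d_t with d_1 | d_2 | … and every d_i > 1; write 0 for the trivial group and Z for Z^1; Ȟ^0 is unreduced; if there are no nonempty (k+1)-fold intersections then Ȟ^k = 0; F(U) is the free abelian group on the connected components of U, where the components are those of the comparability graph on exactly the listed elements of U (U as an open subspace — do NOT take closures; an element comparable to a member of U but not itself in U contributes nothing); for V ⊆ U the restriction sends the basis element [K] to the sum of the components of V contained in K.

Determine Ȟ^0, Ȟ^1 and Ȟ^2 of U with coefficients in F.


Ȟ^0 = Z^2,  Ȟ^1 = 0,  Ȟ^2 = 0

nonempty intersections:
  V1={{a},{c},{e},{f},{a,d},{a,e},{a,f},{c,f},{d,f},{e,f},{a,d,f},{a,e,f}} V2={{e},{a,e},{e,f},{a,e,f}} V3={{b},{d},{a,d},{d,f},{a,d,f}} V4={{a},{a,d},{a,e},{a,f},{a,d,f},{a,e,f}}
  V12={{e},{a,e},{e,f},{a,e,f}} V13={{a,d},{d,f},{a,d,f}} V14={{a},{a,d},{a,e},{a,f},{a,d,f},{a,e,f}} V24={{a,e},{a,e,f}} V34={{a,d},{a,d,f}}
  V124={{a,e},{a,e,f}} V134={{a,d},{a,d,f}}
components per intersection:
  V1: {{a},{c},{e},{f},{a,d},{a,e},{a,f},{c,f},{d,f},{e,f},{a,d,f},{a,e,f}}
  V2: {{e},{a,e},{e,f},{a,e,f}}
  V3: {{b}} {{d},{a,d},{d,f},{a,d,f}}
  V4: {{a},{a,d},{a,e},{a,f},{a,d,f},{a,e,f}}
  V12: {{e},{a,e},{e,f},{a,e,f}}
  V13: {{a,d},{d,f},{a,d,f}}
  V14: {{a},{a,d},{a,e},{a,f},{a,d,f},{a,e,f}}
  V24: {{a,e},{a,e,f}}
  V34: {{a,d},{a,d,f}}
  V124: {{a,e},{a,e,f}}
  V134: {{a,d},{a,d,f}}
C dims 5,5,2; δ0: rk 3, SNF 1^3; δ1: rk 2, SNF 1^2
Ȟ^0: (5−3)−0=2 ⇒ Z^2
Ȟ^1: (5−2)−3=0 ⇒ 0
Ȟ^2: (2−0)−2=0 ⇒ 0


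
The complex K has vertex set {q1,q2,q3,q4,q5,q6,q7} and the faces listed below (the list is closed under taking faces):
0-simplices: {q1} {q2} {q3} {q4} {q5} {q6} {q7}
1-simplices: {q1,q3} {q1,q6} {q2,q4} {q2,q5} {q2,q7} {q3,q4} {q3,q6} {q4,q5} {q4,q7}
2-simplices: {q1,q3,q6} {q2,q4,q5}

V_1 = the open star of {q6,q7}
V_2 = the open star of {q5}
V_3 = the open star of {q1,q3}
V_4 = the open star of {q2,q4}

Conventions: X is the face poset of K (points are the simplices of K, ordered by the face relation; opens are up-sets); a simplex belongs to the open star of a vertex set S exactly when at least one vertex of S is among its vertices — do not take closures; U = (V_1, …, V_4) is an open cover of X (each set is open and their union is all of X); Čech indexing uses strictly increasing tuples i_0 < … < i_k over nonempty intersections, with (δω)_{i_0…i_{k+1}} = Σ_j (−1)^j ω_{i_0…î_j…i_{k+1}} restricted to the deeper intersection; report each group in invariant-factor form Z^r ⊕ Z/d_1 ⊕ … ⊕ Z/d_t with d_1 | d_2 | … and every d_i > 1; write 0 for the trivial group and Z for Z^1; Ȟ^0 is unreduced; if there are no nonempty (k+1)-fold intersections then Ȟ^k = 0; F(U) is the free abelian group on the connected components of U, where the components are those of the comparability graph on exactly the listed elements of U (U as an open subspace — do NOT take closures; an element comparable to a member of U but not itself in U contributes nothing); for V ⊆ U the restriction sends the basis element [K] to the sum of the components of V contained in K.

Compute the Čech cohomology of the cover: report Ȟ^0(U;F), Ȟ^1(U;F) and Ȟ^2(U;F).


Ȟ^0 = Z, Ȟ^1 = Z, Ȟ^2 = 0

intersection data:
  V1={{q6},{q7},{q1,q6},{q2,q7},{q3,q6},{q4,q7},{q1,q3,q6}} V2={{q5},{q2,q5},{q4,q5},{q2,q4,q5}} V3={{q1},{q3},{q1,q3},{q1,q6},{q3,q4},{q3,q6},{q1,q3,q6}} V4={{q2},{q4},{q2,q4},{q2,q5},{q2,q7},{q3,q4},{q4,q5},{q4,q7},{q2,q4,q5}}
  V13={{q1,q6},{q3,q6},{q1,q3,q6}} V14={{q2,q7},{q4,q7}} V24={{q2,q5},{q4,q5},{q2,q4,q5}} V34={{q3,q4}}
components per intersection:
  V1: {{q6},{q1,q6},{q3,q6},{q1,q3,q6}} {{q7},{q2,q7},{q4,q7}}
  V2: {{q5},{q2,q5},{q4,q5},{q2,q4,q5}}
  V3: {{q1},{q3},{q1,q3},{q1,q6},{q3,q4},{q3,q6},{q1,q3,q6}}
  V4: {{q2},{q4},{q2,q4},{q2,q5},{q2,q7},{q3,q4},{q4,q5},{q4,q7},{q2,q4,q5}}
  V13: {{q1,q6},{q3,q6},{q1,q3,q6}}
  V14: {{q2,q7}} {{q4,q7}}
  V24: {{q2,q5},{q4,q5},{q2,q4,q5}}
  V34: {{q3,q4}}
C dims 5,5; δ0: rk 4, SNF 1^4
Ȟ^0 = (5 − 4) − 0 = 1, so Ȟ^0 ≅ Z
Ȟ^1 = (5 − 0) − 4 = 1, so Ȟ^1 ≅ Z
Ȟ^2 = (0 − 0) − 0 = 0, so Ȟ^2 ≅ 0


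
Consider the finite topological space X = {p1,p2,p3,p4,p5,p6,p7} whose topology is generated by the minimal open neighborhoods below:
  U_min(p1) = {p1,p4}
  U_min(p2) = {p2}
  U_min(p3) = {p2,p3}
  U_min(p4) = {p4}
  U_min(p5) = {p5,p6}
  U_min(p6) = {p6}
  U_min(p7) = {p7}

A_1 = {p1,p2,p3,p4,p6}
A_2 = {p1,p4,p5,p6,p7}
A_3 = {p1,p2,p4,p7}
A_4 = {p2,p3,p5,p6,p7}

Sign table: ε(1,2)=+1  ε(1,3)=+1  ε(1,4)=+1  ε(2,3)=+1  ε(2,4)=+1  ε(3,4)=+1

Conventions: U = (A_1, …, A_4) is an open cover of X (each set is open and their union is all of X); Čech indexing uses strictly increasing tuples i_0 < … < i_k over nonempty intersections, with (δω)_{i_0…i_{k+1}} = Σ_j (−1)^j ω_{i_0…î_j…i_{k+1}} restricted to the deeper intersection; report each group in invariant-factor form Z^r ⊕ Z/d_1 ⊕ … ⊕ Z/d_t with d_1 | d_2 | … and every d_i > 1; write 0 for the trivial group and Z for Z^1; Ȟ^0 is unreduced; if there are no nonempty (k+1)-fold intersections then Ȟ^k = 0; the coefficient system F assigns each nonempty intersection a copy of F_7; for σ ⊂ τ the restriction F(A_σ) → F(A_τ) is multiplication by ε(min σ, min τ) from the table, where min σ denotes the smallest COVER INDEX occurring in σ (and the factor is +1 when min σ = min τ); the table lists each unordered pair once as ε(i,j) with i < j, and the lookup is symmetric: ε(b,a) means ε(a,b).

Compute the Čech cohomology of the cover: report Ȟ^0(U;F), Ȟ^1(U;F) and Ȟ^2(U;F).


Ȟ^0 = Z/7; Ȟ^1 = 0; Ȟ^2 = Z/7

intersection data:
  A12={p1,p4,p6} A13={p1,p2,p4} A14={p2,p3,p6} A23={p1,p4,p7} A24={p5,p6,p7} A34={p2,p7}
  A123={p1,p4} A124={p6} A134={p2} A234={p7}
C dims 4,6,4; δ0: rk_F7 3; δ1: rk_F7 3
Ȟ^0 = (4 − 3) − 0 = 1, so Ȟ^0 ≅ Z/7
Ȟ^1 = (6 − 3) − 3 = 0, so Ȟ^1 ≅ 0
Ȟ^2 = (4 − 0) − 3 = 1, so Ȟ^2 ≅ Z/7


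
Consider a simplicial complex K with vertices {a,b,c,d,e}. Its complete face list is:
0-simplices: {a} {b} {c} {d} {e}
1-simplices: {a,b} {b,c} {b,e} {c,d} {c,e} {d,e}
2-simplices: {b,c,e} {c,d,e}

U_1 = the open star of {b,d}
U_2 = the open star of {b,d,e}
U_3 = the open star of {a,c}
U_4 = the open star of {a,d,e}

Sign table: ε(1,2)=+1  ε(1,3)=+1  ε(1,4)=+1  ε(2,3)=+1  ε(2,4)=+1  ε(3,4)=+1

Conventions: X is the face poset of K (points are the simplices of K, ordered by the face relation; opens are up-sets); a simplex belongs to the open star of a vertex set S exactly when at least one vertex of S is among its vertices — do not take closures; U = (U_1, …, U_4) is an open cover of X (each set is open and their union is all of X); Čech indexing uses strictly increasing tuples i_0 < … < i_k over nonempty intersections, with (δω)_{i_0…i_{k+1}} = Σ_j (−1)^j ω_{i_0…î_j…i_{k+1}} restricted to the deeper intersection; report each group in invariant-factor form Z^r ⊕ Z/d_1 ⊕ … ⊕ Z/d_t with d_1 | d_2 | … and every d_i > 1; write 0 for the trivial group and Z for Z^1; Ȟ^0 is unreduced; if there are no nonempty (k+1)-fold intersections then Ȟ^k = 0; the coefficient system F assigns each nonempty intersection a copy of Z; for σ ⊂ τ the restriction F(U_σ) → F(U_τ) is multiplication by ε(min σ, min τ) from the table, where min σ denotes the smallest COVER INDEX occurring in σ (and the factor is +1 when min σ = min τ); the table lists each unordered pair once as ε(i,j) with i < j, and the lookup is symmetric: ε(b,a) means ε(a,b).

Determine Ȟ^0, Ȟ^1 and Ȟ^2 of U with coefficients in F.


cover nerve:
  U1={{b},{d},{a,b},{b,c},{b,e},{c,d},{d,e},{b,c,e},{c,d,e}} U2={{b},{d},{e},{a,b},{b,c},{b,e},{c,d},{c,e},{d,e},{b,c,e},{c,d,e}} U3={{a},{c},{a,b},{b,c},{c,d},{c,e},{b,c,e},{c,d,e}} U4={{a},{d},{e},{a,b},{b,e},{c,d},{c,e},{d,e},{b,c,e},{c,d,e}}
  U12={{b},{d},{a,b},{b,c},{b,e},{c,d},{d,e},{b,c,e},{c,d,e}} U13={{a,b},{b,c},{c,d},{b,c,e},{c,d,e}} U14={{d},{a,b},{b,e},{c,d},{d,e},{b,c,e},{c,d,e}} U23={{a,b},{b,c},{c,d},{c,e},{b,c,e},{c,d,e}} U24={{d},{e},{a,b},{b,e},{c,d},{c,e},{d,e},{b,c,e},{c,d,e}} U34={{a},{a,b},{c,d},{c,e},{b,c,e},{c,d,e}}
  U123={{a,b},{b,c},{c,d},{b,c,e},{c,d,e}} U124={{d},{a,b},{b,e},{c,d},{d,e},{b,c,e},{c,d,e}} U134={{a,b},{c,d},{b,c,e},{c,d,e}} U234={{a,b},{c,d},{c,e},{b,c,e},{c,d,e}}
  U1234={{a,b},{c,d},{b,c,e},{c,d,e}}
C dims 4,6,4,1; δ0: rk 3, SNF 1^3; δ1: rk 3, SNF 1^3; δ2: rk 1, SNF 1^1
Ȟ^0: (4−3)−0=1 ⇒ Z
Ȟ^1: (6−3)−3=0 ⇒ 0
Ȟ^2: (4−1)−3=0 ⇒ 0

Ȟ^0 ≅ Z, Ȟ^1 ≅ 0 and Ȟ^2 ≅ 0


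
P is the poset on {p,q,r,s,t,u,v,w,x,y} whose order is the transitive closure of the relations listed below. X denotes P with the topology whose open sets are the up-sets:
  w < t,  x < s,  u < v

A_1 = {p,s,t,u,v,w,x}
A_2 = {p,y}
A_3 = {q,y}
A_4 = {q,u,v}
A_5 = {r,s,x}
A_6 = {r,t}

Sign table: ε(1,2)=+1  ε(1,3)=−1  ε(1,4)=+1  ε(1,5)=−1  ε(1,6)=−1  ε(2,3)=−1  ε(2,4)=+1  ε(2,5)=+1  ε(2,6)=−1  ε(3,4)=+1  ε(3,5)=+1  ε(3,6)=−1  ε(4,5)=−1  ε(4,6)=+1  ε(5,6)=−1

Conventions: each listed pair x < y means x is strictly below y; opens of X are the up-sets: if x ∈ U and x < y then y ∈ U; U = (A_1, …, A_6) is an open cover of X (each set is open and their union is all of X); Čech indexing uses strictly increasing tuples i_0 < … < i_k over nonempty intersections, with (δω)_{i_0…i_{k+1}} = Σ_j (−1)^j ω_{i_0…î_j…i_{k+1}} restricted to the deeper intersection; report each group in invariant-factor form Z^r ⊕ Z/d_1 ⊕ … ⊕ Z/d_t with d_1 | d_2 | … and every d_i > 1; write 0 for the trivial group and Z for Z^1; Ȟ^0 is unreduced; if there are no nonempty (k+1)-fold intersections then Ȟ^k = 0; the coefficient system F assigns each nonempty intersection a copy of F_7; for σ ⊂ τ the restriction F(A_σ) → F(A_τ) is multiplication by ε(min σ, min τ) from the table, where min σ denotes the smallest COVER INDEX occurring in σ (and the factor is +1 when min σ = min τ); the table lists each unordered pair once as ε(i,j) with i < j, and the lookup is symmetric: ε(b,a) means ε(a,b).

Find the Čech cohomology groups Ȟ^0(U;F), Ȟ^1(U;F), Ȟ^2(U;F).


nonempty intersections:
  A12={p} A14={u,v} A15={s,x} A16={t} A23={y} A34={q} A56={r}
C dims 6,7; δ0: rk_F7 6
Ȟ^0: (6−6)−0=0 ⇒ 0
Ȟ^1: (7−0)−6=1 ⇒ Z/7
Ȟ^2: (0−0)−0=0 ⇒ 0

Ȟ^0 = 0; Ȟ^1 = Z/7; Ȟ^2 = 0


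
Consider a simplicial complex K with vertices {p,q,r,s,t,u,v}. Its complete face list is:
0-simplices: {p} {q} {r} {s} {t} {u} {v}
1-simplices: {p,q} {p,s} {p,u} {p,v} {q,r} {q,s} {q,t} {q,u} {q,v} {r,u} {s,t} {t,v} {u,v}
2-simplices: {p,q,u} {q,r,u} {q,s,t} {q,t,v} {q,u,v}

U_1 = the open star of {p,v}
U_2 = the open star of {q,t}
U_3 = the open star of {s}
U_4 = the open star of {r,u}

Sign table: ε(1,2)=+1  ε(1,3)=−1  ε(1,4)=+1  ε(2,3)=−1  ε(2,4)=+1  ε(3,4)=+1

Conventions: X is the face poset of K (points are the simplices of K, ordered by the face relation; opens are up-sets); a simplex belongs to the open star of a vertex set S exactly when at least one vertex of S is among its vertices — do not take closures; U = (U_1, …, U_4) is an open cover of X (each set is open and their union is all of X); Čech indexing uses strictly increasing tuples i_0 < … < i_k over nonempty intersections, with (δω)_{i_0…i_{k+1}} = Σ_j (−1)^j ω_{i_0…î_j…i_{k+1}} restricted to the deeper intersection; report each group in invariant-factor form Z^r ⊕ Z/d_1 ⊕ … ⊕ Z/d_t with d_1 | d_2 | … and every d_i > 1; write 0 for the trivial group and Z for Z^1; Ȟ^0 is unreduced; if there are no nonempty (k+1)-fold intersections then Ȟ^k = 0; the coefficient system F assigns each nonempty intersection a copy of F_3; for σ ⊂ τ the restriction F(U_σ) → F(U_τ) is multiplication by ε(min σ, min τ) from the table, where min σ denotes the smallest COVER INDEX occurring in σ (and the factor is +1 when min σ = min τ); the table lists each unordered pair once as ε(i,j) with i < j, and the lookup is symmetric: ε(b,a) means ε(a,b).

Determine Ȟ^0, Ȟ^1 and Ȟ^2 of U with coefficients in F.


nonempty intersections:
  U1={{p},{v},{p,q},{p,s},{p,u},{p,v},{q,v},{t,v},{u,v},{p,q,u},{q,t,v},{q,u,v}} U2={{q},{t},{p,q},{q,r},{q,s},{q,t},{q,u},{q,v},{s,t},{t,v},{p,q,u},{q,r,u},{q,s,t},{q,t,v},{q,u,v}} U3={{s},{p,s},{q,s},{s,t},{q,s,t}} U4={{r},{u},{p,u},{q,r},{q,u},{r,u},{u,v},{p,q,u},{q,r,u},{q,u,v}}
  U12={{p,q},{q,v},{t,v},{p,q,u},{q,t,v},{q,u,v}} U13={{p,s}} U14={{p,u},{u,v},{p,q,u},{q,u,v}} U23={{q,s},{s,t},{q,s,t}} U24={{q,r},{q,u},{p,q,u},{q,r,u},{q,u,v}}
  U124={{p,q,u},{q,u,v}}
C dims 4,5,1; δ0: rk_F3 3; δ1: rk_F3 1
Ȟ^0: (4−3)−0=1 ⇒ Z/3
Ȟ^1: (5−1)−3=1 ⇒ Z/3
Ȟ^2: (1−0)−1=0 ⇒ 0

Ȟ^0 ≅ Z/3, Ȟ^1 ≅ Z/3 and Ȟ^2 ≅ 0


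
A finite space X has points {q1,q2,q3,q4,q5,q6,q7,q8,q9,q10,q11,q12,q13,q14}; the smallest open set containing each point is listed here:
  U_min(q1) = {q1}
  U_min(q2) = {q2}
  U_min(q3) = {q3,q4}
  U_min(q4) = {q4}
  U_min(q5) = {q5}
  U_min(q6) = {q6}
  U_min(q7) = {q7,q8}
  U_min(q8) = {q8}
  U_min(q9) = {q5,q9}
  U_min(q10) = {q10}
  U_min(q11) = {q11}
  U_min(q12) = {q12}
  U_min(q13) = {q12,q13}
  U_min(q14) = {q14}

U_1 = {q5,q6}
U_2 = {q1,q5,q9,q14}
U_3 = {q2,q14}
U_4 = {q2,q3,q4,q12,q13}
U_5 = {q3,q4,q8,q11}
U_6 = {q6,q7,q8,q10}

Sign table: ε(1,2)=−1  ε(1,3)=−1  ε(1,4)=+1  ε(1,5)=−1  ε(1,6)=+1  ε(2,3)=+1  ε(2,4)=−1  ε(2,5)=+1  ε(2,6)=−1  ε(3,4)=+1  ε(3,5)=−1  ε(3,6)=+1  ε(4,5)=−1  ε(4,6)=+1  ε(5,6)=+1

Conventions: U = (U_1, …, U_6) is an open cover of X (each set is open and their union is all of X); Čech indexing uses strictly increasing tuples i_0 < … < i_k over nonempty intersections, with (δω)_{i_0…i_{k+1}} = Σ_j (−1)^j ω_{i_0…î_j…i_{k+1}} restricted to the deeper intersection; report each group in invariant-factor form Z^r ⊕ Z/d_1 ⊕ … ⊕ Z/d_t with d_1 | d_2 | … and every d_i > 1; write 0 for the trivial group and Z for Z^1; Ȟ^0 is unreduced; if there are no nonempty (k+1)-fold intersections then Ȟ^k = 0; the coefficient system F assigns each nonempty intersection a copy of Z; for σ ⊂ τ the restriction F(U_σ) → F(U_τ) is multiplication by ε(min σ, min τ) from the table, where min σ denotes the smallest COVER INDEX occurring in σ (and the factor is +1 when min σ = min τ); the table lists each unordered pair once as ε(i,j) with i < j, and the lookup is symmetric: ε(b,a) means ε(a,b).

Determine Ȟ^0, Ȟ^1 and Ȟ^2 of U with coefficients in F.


Ȟ^0 ≅ Z, Ȟ^1 ≅ Z and Ȟ^2 ≅ 0

nonempty overlaps:
  U12={q5} U16={q6} U23={q14} U34={q2} U45={q3,q4} U56={q8}
C dims 6,6; δ0: rk 5, SNF 1^5
degree 0: 6−5−0 = 1 → Ȟ^0 ≅ Z
degree 1: 6−0−5 = 1 → Ȟ^1 ≅ Z
degree 2: 0−0−0 = 0 → Ȟ^2 ≅ 0


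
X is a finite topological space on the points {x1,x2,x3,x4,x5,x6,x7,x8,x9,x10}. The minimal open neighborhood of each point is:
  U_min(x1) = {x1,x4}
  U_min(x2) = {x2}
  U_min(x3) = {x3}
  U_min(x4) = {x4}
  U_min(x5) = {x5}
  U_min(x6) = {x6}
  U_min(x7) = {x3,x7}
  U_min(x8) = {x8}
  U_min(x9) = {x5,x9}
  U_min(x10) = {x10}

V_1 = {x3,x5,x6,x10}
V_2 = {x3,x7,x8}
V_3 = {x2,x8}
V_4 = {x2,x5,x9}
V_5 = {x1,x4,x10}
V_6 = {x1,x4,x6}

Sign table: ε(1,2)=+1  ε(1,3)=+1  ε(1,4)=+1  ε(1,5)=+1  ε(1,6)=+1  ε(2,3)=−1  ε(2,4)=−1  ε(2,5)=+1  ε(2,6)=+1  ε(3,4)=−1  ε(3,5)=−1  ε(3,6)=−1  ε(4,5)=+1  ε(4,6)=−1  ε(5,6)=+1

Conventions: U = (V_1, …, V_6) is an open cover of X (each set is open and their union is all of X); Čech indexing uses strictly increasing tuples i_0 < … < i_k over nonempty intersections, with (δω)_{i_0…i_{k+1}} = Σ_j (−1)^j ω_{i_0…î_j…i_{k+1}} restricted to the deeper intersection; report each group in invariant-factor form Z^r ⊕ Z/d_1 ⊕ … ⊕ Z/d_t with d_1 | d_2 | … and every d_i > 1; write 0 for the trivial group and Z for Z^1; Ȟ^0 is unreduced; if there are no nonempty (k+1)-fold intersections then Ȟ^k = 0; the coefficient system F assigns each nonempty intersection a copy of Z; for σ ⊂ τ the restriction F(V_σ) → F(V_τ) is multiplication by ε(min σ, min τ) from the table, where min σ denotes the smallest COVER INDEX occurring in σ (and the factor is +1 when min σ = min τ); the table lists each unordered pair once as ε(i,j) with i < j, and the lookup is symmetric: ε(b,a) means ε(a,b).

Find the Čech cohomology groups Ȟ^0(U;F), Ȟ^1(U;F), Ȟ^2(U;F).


nonempty overlaps:
  V12={x3} V14={x5} V15={x10} V16={x6} V23={x8} V34={x2} V56={x1,x4}
C dims 6,7; δ0: rk 5, SNF 1^5
degree 0: 6−5−0 = 1 → Ȟ^0 ≅ Z
degree 1: 7−0−5 = 2 → Ȟ^1 ≅ Z^2
degree 2: 0−0−0 = 0 → Ȟ^2 ≅ 0

Ȟ^0 ≅ Z; Ȟ^1 ≅ Z^2; Ȟ^2 ≅ 0


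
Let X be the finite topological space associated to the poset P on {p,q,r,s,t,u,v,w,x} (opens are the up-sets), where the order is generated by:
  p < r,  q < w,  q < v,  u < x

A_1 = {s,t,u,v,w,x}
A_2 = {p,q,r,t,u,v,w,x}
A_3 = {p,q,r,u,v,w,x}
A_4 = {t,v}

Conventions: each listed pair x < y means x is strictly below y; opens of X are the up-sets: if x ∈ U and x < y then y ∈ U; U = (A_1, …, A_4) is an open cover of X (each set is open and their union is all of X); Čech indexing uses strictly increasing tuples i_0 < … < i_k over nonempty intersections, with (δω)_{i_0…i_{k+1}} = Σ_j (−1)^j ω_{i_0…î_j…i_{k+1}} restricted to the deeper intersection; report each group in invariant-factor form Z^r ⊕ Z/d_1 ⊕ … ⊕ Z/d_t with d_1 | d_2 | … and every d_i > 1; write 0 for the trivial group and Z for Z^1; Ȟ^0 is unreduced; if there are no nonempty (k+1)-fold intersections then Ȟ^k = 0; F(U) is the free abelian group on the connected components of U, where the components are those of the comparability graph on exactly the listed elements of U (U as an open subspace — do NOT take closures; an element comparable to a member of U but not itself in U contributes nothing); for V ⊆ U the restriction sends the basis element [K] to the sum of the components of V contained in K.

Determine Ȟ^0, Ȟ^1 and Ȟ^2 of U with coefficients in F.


intersection data:
  A12={t,u,v,w,x} A13={u,v,w,x} A14={t,v} A23={p,q,r,u,v,w,x} A24={t,v} A34={v}
  A123={u,v,w,x} A124={t,v} A134={v} A234={v}
  A1234={v}
components per intersection:
  A1: {s} {t} {u,x} {v} {w}
  A2: {p,r} {q,v,w} {t} {u,x}
  A3: {p,r} {q,v,w} {u,x}
  A4: {t} {v}
  A12: {t} {u,x} {v} {w}
  A13: {u,x} {v} {w}
  A14: {t} {v}
  A23: {p,r} {q,v,w} {u,x}
  A24: {t} {v}
  A34: {v}
  A123: {u,x} {v} {w}
  A124: {t} {v}
  A134: {v}
  A234: {v}
  A1234: {v}
C dims 14,15,7,1; δ0: rk 9, SNF 1^9; δ1: rk 6, SNF 1^6; δ2: rk 1, SNF 1^1
Ȟ^0 = (14 − 9) − 0 = 5, so Ȟ^0 ≅ Z^5
Ȟ^1 = (15 − 6) − 9 = 0, so Ȟ^1 ≅ 0
Ȟ^2 = (7 − 1) − 6 = 0, so Ȟ^2 ≅ 0

Ȟ^0(U;F) ≅ Z^5, Ȟ^1(U;F) ≅ 0 and Ȟ^2(U;F) ≅ 0


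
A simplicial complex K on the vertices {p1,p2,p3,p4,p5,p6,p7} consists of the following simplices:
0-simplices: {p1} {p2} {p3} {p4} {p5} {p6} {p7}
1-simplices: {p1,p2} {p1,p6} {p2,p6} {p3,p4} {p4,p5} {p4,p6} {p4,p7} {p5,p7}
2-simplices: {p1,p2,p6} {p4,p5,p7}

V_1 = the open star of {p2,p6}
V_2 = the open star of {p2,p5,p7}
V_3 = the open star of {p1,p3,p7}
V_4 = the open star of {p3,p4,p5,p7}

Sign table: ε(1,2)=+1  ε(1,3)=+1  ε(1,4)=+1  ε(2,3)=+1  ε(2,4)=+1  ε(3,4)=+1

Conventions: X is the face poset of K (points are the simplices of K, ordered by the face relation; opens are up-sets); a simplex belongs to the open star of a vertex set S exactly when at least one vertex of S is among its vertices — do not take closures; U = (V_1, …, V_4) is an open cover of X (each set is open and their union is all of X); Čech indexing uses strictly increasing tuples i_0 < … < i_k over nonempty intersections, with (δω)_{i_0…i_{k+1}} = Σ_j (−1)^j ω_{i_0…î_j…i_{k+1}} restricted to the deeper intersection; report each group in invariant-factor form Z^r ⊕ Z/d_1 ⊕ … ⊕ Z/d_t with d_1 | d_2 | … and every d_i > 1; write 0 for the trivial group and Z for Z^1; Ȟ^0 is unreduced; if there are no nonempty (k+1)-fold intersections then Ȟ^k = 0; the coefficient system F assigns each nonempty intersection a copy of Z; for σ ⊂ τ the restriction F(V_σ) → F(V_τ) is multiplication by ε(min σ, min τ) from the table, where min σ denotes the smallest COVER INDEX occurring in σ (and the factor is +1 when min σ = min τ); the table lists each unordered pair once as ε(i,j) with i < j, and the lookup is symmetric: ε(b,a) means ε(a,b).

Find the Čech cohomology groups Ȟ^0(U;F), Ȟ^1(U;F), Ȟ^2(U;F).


Ȟ^0 = Z, Ȟ^1 = Z and Ȟ^2 = 0

nonempty overlaps:
  V1={{p2},{p6},{p1,p2},{p1,p6},{p2,p6},{p4,p6},{p1,p2,p6}} V2={{p2},{p5},{p7},{p1,p2},{p2,p6},{p4,p5},{p4,p7},{p5,p7},{p1,p2,p6},{p4,p5,p7}} V3={{p1},{p3},{p7},{p1,p2},{p1,p6},{p3,p4},{p4,p7},{p5,p7},{p1,p2,p6},{p4,p5,p7}} V4={{p3},{p4},{p5},{p7},{p3,p4},{p4,p5},{p4,p6},{p4,p7},{p5,p7},{p4,p5,p7}}
  V12={{p2},{p1,p2},{p2,p6},{p1,p2,p6}} V13={{p1,p2},{p1,p6},{p1,p2,p6}} V14={{p4,p6}} V23={{p7},{p1,p2},{p4,p7},{p5,p7},{p1,p2,p6},{p4,p5,p7}} V24={{p5},{p7},{p4,p5},{p4,p7},{p5,p7},{p4,p5,p7}} V34={{p3},{p7},{p3,p4},{p4,p7},{p5,p7},{p4,p5,p7}}
  V123={{p1,p2},{p1,p2,p6}} V234={{p7},{p4,p7},{p5,p7},{p4,p5,p7}}
C dims 4,6,2; δ0: rk 3, SNF 1^3; δ1: rk 2, SNF 1^2
degree 0: 4−3−0 = 1 → Ȟ^0 ≅ Z
degree 1: 6−2−3 = 1 → Ȟ^1 ≅ Z
degree 2: 2−0−2 = 0 → Ȟ^2 ≅ 0


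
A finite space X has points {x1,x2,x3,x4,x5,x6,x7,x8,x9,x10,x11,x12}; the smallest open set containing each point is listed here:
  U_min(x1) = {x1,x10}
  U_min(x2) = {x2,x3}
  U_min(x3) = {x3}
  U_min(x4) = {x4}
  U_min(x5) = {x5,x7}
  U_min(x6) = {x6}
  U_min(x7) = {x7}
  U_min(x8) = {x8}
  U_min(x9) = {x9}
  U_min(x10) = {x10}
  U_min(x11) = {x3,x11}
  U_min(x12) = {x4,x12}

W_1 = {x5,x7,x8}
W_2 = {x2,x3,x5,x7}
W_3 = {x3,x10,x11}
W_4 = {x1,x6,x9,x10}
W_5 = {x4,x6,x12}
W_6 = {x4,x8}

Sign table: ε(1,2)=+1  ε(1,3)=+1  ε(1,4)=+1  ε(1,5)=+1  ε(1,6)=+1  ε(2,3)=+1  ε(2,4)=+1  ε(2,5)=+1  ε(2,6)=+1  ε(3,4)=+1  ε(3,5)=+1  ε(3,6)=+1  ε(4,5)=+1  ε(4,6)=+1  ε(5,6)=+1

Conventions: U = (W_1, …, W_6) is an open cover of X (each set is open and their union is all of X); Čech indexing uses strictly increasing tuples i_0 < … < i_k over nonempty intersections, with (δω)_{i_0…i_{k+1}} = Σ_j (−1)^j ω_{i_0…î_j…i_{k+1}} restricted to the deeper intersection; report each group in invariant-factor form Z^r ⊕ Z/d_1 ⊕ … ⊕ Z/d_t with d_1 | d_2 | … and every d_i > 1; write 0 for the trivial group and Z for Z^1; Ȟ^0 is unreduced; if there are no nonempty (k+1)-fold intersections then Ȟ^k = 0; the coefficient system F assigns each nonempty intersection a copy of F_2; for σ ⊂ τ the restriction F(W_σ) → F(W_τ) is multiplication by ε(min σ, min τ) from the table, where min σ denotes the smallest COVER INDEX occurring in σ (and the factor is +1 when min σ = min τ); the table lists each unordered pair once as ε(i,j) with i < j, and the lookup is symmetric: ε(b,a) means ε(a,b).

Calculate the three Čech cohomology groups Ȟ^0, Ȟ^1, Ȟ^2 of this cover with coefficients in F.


Ȟ^0 = Z/2; Ȟ^1 = Z/2; Ȟ^2 = 0

nonempty intersections:
  W12={x5,x7} W16={x8} W23={x3} W34={x10} W45={x6} W56={x4}
C dims 6,6; δ0: rk_F2 5
Ȟ^0: (6−5)−0=1 ⇒ Z/2
Ȟ^1: (6−0)−5=1 ⇒ Z/2
Ȟ^2: (0−0)−0=0 ⇒ 0


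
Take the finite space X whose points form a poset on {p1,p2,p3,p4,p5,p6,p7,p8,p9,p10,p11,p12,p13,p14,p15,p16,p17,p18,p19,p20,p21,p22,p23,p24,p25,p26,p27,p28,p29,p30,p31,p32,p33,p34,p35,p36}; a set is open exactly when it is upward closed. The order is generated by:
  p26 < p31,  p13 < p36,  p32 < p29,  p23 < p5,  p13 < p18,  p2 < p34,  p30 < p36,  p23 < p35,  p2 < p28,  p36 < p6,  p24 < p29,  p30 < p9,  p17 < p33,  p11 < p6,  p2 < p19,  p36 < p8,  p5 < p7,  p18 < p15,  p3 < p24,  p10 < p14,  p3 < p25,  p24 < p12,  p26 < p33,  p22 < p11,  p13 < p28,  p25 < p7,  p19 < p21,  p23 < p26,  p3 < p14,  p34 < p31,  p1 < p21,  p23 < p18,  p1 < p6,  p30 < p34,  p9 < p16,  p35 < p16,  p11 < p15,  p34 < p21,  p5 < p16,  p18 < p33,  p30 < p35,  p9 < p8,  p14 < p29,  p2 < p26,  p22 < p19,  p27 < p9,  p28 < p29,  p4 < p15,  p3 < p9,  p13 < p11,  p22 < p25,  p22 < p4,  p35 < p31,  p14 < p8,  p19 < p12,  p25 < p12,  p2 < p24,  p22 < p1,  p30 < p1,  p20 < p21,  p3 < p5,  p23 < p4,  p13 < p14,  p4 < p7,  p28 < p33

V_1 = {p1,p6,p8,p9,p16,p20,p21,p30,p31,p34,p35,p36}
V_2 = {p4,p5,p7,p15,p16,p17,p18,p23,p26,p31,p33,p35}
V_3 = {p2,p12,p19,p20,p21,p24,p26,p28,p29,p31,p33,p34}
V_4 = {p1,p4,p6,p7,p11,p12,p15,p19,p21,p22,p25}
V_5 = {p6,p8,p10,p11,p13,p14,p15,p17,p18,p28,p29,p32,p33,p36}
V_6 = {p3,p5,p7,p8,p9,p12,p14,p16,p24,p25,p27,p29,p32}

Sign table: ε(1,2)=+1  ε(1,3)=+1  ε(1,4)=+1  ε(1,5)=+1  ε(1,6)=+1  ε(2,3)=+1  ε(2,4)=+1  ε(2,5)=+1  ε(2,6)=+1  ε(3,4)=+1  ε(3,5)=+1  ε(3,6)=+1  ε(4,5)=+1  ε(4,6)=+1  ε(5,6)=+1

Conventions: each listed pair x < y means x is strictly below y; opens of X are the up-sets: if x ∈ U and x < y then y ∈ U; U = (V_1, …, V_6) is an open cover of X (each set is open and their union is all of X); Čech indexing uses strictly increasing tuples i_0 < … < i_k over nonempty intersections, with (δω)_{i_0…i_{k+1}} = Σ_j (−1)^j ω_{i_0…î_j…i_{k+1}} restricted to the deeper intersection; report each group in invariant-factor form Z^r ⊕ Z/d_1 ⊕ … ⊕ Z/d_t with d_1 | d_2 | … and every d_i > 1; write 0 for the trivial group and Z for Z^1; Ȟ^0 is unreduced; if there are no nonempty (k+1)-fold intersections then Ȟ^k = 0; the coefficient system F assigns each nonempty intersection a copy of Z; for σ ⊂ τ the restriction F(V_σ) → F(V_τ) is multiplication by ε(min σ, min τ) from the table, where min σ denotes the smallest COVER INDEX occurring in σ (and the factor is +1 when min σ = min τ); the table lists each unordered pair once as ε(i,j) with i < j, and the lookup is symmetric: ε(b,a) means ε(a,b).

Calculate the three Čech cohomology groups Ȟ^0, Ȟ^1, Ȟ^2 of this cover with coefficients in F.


Ȟ^0 ≅ Z, Ȟ^1 ≅ 0, Ȟ^2 ≅ Z/2

nonempty overlaps:
  V12={p16,p31,p35} V13={p20,p21,p31,p34} V14={p1,p6,p21} V15={p6,p8,p36} V16={p8,p9,p16} V23={p26,p31,p33} V24={p4,p7,p15} V25={p15,p17,p18,p33} V26={p5,p7,p16} V34={p12,p19,p21} V35={p28,p29,p33} V36={p12,p24,p29} V45={p6,p11,p15} V46={p7,p12,p25} V56={p8,p14,p29,p32}
  V123={p31} V126={p16} V134={p21} V145={p6} V156={p8} V235={p33} V245={p15} V246={p7} V346={p12} V356={p29}
C dims 6,15,10; δ0: rk 5, SNF 1^5; δ1: rk 10, SNF 1^9·2
degree 0: 6−5−0 = 1 → Ȟ^0 ≅ Z
degree 1: 15−10−5 = 0 → Ȟ^1 ≅ 0
degree 2: 10−0−10 = 0 plus torsion [2] → Ȟ^2 ≅ Z/2


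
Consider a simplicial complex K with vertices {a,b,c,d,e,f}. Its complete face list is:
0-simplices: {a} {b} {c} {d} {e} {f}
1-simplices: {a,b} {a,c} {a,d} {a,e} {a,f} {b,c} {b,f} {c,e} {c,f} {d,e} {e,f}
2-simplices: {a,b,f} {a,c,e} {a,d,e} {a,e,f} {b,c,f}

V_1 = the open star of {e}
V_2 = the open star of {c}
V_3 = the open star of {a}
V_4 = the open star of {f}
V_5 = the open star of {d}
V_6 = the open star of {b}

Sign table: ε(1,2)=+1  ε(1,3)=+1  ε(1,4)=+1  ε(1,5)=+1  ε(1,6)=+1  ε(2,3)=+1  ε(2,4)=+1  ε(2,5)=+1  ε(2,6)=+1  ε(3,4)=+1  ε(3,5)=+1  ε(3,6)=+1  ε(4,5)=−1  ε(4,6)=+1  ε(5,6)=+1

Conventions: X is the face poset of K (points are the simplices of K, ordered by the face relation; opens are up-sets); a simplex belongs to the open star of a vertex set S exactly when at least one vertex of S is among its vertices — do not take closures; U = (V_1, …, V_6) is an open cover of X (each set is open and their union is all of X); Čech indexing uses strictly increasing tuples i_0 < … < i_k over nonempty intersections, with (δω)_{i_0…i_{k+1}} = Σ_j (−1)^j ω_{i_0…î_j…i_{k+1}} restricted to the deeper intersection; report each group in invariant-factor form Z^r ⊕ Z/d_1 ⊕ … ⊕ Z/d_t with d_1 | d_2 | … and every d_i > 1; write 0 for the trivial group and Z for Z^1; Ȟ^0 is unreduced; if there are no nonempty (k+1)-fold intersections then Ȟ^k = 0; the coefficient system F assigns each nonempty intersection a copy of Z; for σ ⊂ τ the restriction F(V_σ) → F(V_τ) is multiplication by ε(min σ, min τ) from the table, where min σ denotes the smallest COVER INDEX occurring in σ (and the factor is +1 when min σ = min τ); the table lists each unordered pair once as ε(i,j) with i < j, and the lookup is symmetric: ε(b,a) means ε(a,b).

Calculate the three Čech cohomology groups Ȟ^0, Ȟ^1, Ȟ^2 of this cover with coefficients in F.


nonempty overlaps:
  V1={{e},{a,e},{c,e},{d,e},{e,f},{a,c,e},{a,d,e},{a,e,f}} V2={{c},{a,c},{b,c},{c,e},{c,f},{a,c,e},{b,c,f}} V3={{a},{a,b},{a,c},{a,d},{a,e},{a,f},{a,b,f},{a,c,e},{a,d,e},{a,e,f}} V4={{f},{a,f},{b,f},{c,f},{e,f},{a,b,f},{a,e,f},{b,c,f}} V5={{d},{a,d},{d,e},{a,d,e}} V6={{b},{a,b},{b,c},{b,f},{a,b,f},{b,c,f}}
  V12={{c,e},{a,c,e}} V13={{a,e},{a,c,e},{a,d,e},{a,e,f}} V14={{e,f},{a,e,f}} V15={{d,e},{a,d,e}} V23={{a,c},{a,c,e}} V24={{c,f},{b,c,f}} V26={{b,c},{b,c,f}} V34={{a,f},{a,b,f},{a,e,f}} V35={{a,d},{a,d,e}} V36={{a,b},{a,b,f}} V46={{b,f},{a,b,f},{b,c,f}}
  V123={{a,c,e}} V134={{a,e,f}} V135={{a,d,e}} V246={{b,c,f}} V346={{a,b,f}}
C dims 6,11,5; δ0: rk 5, SNF 1^5; δ1: rk 5, SNF 1^5
degree 0: 6−5−0 = 1 → Ȟ^0 ≅ Z
degree 1: 11−5−5 = 1 → Ȟ^1 ≅ Z
degree 2: 5−0−5 = 0 → Ȟ^2 ≅ 0

Ȟ^0 ≅ Z,  Ȟ^1 ≅ Z,  Ȟ^2 ≅ 0


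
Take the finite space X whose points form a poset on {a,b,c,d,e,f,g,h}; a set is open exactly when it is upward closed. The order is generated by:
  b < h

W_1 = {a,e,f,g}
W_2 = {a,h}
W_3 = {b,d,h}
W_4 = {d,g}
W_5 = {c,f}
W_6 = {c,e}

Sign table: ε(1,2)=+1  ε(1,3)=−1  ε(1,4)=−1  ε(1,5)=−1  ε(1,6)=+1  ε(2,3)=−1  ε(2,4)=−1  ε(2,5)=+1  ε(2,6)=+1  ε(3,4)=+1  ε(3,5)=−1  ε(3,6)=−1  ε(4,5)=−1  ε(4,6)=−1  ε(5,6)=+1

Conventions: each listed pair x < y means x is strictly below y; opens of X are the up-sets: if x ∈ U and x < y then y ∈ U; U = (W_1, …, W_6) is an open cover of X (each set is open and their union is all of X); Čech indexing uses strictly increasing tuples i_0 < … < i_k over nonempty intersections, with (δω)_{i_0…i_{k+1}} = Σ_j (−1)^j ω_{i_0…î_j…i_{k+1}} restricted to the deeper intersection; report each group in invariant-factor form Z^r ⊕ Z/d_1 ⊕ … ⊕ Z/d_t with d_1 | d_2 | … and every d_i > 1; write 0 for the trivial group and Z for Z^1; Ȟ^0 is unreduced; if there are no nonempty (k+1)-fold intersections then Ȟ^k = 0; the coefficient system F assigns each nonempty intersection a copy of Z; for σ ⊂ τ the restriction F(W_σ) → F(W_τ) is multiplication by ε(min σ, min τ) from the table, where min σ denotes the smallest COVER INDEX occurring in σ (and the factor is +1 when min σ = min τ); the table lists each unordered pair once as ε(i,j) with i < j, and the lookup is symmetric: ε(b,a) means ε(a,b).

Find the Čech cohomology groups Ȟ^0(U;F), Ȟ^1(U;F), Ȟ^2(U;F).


nonempty intersections:
  W12={a} W14={g} W15={f} W16={e} W23={h} W34={d} W56={c}
C dims 6,7; δ0: rk 6, SNF 1^5·2
Ȟ^0: (6−6)−0=0 ⇒ 0
Ȟ^1: (7−0)−6=1 plus torsion [2] ⇒ Z ⊕ Z/2
Ȟ^2: (0−0)−0=0 ⇒ 0

Ȟ^0 ≅ 0; Ȟ^1 ≅ Z ⊕ Z/2; Ȟ^2 ≅ 0


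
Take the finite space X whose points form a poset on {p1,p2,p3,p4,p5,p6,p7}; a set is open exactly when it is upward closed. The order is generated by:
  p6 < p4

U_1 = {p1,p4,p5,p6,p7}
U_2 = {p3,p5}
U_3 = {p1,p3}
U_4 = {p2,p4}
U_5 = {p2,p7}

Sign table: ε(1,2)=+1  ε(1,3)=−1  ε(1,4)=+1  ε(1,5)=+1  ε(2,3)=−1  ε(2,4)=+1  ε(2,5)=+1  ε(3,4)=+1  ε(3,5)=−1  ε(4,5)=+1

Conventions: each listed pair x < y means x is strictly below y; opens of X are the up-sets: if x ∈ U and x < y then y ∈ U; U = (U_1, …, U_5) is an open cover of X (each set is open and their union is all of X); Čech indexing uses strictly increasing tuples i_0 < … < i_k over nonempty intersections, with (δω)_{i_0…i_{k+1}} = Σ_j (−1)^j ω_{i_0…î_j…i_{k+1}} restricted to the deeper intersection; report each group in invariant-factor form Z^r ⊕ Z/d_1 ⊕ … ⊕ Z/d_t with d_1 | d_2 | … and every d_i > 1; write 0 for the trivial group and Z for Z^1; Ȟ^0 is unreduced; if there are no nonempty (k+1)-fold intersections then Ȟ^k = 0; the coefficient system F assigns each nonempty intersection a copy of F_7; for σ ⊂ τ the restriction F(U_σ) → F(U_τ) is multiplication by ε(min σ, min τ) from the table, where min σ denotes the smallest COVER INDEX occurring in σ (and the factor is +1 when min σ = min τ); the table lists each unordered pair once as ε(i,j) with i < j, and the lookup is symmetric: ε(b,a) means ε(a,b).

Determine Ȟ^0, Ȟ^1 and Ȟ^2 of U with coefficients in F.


Ȟ^0 = Z/7, Ȟ^1 = Z/7 ⊕ Z/7, Ȟ^2 = 0

intersection data:
  U12={p5} U13={p1} U14={p4} U15={p7} U23={p3} U45={p2}
C dims 5,6; δ0: rk_F7 4
Ȟ^0 = (5 − 4) − 0 = 1, so Ȟ^0 ≅ Z/7
Ȟ^1 = (6 − 0) − 4 = 2, so Ȟ^1 ≅ Z/7 ⊕ Z/7
Ȟ^2 = (0 − 0) − 0 = 0, so Ȟ^2 ≅ 0


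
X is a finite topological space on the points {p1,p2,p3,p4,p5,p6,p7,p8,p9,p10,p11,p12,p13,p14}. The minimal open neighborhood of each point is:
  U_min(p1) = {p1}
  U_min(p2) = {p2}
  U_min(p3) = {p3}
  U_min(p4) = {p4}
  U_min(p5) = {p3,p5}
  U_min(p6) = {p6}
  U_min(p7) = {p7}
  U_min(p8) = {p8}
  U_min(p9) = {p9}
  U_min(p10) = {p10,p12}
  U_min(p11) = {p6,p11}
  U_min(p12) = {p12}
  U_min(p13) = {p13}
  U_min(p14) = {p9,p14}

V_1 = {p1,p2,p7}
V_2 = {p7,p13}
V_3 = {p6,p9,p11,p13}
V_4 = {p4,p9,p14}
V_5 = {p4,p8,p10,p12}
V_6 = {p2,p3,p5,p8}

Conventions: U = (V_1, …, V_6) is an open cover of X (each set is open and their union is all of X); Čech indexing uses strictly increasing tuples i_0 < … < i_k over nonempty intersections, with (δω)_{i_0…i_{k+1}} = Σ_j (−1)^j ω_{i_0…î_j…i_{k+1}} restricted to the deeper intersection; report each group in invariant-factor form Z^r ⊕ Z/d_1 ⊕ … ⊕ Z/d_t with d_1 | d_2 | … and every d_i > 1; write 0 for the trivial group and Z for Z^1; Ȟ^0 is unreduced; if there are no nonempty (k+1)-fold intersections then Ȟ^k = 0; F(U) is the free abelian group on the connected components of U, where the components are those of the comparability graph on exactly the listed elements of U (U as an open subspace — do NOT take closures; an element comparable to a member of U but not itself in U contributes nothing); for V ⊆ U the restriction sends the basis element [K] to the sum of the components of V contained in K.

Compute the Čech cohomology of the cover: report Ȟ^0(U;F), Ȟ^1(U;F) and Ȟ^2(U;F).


Ȟ^0(U;F) ≅ Z^10, Ȟ^1(U;F) ≅ 0, Ȟ^2(U;F) ≅ 0

nonempty overlaps:
  V12={p7} V16={p2} V23={p13} V34={p9} V45={p4} V56={p8}
components per intersection:
  V1: {p1} {p2} {p7}
  V2: {p7} {p13}
  V3: {p6,p11} {p9} {p13}
  V4: {p4} {p9,p14}
  V5: {p4} {p8} {p10,p12}
  V6: {p2} {p3,p5} {p8}
  V12: {p7}
  V16: {p2}
  V23: {p13}
  V34: {p9}
  V45: {p4}
  V56: {p8}
C dims 16,6; δ0: rk 6, SNF 1^6
degree 0: 16−6−0 = 10 → Ȟ^0 ≅ Z^10
degree 1: 6−0−6 = 0 → Ȟ^1 ≅ 0
degree 2: 0−0−0 = 0 → Ȟ^2 ≅ 0


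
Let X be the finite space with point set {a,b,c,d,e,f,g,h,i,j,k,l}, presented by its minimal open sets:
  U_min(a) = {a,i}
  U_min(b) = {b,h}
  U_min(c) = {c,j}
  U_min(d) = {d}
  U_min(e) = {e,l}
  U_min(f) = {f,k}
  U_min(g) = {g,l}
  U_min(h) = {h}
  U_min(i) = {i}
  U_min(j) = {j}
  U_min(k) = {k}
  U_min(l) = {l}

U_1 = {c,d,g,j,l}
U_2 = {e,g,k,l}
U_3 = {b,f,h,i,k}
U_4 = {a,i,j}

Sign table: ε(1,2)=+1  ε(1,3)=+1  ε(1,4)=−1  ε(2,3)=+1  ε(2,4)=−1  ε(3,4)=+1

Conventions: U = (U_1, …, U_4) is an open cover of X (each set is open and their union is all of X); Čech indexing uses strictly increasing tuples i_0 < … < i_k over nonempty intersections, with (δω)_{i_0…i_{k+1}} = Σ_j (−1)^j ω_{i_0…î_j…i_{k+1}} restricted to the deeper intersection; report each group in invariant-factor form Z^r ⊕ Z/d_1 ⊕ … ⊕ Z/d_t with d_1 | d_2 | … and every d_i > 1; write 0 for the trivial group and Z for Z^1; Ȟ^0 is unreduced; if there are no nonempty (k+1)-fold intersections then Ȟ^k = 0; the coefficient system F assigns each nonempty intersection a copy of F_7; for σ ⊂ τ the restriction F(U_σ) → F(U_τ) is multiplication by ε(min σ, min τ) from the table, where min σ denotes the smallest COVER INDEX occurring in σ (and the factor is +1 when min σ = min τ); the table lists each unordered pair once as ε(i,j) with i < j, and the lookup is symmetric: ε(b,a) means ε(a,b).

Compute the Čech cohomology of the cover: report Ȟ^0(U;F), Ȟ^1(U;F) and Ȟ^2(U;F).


Ȟ^0 = 0, Ȟ^1 = 0 and Ȟ^2 = 0

intersection data:
  U12={g,l} U14={j} U23={k} U34={i}
C dims 4,4; δ0: rk_F7 4
Ȟ^0 = (4 − 4) − 0 = 0, so Ȟ^0 ≅ 0
Ȟ^1 = (4 − 0) − 4 = 0, so Ȟ^1 ≅ 0
Ȟ^2 = (0 − 0) − 0 = 0, so Ȟ^2 ≅ 0


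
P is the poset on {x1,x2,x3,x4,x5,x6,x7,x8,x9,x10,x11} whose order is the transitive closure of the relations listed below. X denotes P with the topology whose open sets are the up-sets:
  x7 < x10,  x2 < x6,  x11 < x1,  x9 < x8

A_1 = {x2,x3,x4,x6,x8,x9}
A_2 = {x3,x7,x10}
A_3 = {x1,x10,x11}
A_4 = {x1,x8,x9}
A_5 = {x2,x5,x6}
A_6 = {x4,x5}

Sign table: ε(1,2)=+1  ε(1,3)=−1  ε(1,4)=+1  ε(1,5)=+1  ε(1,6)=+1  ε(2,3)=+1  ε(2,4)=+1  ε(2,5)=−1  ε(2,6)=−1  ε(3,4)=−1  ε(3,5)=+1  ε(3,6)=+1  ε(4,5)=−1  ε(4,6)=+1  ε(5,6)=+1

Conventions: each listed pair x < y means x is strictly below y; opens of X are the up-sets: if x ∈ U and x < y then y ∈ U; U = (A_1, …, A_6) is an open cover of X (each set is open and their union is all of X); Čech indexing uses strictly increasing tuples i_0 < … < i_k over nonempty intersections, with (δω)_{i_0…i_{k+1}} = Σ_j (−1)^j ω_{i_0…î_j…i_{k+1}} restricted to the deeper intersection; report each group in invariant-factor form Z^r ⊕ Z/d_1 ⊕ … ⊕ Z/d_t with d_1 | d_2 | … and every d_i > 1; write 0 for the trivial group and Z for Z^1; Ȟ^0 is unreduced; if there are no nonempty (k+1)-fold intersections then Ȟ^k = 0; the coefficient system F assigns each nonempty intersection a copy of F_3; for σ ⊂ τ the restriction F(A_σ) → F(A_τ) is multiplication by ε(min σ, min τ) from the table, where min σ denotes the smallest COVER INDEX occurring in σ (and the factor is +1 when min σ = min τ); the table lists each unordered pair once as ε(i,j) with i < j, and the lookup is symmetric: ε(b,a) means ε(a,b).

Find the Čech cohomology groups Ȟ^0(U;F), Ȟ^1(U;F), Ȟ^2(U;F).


nonempty overlaps:
  A12={x3} A14={x8,x9} A15={x2,x6} A16={x4} A23={x10} A34={x1} A56={x5}
C dims 6,7; δ0: rk_F3 6
degree 0: 6−6−0 = 0 → Ȟ^0 ≅ 0
degree 1: 7−0−6 = 1 → Ȟ^1 ≅ Z/3
degree 2: 0−0−0 = 0 → Ȟ^2 ≅ 0

Ȟ^0 ≅ 0; Ȟ^1 ≅ Z/3; Ȟ^2 ≅ 0
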